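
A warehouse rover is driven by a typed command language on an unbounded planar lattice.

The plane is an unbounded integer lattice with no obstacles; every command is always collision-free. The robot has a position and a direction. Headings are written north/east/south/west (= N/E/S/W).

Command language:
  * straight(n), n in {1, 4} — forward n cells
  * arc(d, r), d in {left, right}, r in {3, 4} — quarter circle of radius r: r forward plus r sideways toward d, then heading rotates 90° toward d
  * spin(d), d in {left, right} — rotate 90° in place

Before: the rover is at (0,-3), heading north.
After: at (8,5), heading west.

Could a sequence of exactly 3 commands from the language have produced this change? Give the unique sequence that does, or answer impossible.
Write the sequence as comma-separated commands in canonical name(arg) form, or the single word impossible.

key: cell and facing (now W) both changed — the 3 commands mix motion and turning
begin: at (0,-3), heading north
t=1 arc(right, 4) ⇒ at (4,1), heading east
t=2 arc(left, 4) ⇒ at (8,5), heading north
t=3 spin(left) ⇒ at (8,5), heading west
no rival 3-sequence matches.

arc(right, 4), arc(left, 4), spin(left)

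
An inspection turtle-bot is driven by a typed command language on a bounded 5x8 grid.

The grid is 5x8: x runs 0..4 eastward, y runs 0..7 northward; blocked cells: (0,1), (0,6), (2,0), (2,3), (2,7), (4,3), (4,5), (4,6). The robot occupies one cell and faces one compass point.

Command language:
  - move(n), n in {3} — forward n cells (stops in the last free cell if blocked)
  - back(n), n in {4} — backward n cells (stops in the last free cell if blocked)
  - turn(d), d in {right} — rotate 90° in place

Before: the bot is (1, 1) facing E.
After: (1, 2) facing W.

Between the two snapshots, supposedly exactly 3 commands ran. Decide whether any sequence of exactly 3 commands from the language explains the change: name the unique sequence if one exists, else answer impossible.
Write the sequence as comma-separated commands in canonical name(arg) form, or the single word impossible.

checked all 3-command options: none fits.

impossible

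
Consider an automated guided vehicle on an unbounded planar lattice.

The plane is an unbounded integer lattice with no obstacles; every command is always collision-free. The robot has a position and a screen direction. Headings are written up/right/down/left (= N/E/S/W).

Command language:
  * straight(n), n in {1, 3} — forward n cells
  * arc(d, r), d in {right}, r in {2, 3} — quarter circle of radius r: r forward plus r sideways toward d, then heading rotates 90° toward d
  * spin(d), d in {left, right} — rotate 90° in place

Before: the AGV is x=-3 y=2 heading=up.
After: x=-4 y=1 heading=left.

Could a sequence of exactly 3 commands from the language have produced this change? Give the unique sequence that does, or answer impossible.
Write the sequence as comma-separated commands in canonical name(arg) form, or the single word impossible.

key: running arc(right, 3) before arc(right, 2) would end elsewhere — order is forced
start: x=-3 y=2 heading=up
step 1 (arc(right, 2)): x=-1 y=4 heading=right
step 2 (spin(right)): x=-1 y=4 heading=down
step 3 (arc(right, 3)): x=-4 y=1 heading=left
all 216 alternatives checked — unique.

arc(right, 2), spin(right), arc(right, 3)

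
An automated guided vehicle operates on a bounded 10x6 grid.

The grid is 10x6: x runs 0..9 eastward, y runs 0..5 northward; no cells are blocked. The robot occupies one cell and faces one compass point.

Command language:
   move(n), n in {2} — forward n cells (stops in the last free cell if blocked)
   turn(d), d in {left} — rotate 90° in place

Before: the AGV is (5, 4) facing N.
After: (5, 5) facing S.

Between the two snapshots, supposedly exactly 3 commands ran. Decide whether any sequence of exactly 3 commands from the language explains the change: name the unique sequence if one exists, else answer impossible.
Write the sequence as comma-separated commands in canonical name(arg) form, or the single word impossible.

move(2), turn(left), turn(left)

key: move(2) runs into the grid edge before its full distance
initial: (5, 4) facing N
[1] after move(2): (5, 5) facing N
[2] after turn(left): (5, 5) facing W
[3] after turn(left): (5, 5) facing S
no other 3-command option fits: unique.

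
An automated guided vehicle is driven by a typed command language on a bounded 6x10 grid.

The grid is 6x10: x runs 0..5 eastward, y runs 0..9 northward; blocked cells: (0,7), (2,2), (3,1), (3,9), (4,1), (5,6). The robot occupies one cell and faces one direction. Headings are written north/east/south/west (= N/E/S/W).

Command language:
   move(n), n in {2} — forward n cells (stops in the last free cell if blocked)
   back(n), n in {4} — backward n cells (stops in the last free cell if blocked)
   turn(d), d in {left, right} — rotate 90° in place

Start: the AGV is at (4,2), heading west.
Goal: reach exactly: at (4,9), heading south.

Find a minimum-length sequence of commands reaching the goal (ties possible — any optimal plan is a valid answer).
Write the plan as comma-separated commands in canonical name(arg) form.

start: at (4,2), heading west
1. turn(left) → at (4,2), heading south
2. back(4) → at (4,6), heading south
3. back(4) → at (4,9), heading south
nothing shorter than 3 reaches the goal.

turn(left), back(4), back(4)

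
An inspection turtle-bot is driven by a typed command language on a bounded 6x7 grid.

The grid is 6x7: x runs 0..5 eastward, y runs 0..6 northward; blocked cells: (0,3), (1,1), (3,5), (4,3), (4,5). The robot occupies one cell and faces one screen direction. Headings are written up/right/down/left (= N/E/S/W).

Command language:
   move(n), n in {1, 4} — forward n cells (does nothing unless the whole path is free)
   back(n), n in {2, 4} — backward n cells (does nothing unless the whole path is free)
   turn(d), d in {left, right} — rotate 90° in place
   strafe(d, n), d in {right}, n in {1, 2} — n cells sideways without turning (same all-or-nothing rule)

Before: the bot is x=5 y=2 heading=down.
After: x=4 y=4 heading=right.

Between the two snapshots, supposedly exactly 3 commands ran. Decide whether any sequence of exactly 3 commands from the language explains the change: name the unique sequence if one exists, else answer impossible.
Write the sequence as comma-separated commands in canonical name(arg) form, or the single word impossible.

key: order matters: swapping back(2) and turn(left) lands elsewhere
begin: x=5 y=2 heading=down
[1] after back(2): x=5 y=4 heading=down
[2] after strafe(right, 1): x=4 y=4 heading=down
[3] after turn(left): x=4 y=4 heading=right
no rival 3-sequence matches.

back(2), strafe(right, 1), turn(left)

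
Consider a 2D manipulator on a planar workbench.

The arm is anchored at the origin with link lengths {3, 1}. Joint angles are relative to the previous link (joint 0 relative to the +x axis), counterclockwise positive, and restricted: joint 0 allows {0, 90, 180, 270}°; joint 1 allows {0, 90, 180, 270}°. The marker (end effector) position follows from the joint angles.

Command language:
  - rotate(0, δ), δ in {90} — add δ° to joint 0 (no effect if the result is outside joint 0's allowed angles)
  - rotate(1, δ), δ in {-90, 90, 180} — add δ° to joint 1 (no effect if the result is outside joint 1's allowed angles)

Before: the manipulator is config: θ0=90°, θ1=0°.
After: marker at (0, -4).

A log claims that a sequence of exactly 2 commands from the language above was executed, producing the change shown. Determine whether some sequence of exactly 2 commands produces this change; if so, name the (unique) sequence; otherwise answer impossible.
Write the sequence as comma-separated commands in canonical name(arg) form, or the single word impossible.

t0: config: θ0=90°, θ1=0°
step 1 (rotate(0, 90)): config: θ0=180°, θ1=0°
step 2 (rotate(0, 90)): config: θ0=270°, θ1=0°
all 16 alternatives checked — unique.

rotate(0, 90), rotate(0, 90)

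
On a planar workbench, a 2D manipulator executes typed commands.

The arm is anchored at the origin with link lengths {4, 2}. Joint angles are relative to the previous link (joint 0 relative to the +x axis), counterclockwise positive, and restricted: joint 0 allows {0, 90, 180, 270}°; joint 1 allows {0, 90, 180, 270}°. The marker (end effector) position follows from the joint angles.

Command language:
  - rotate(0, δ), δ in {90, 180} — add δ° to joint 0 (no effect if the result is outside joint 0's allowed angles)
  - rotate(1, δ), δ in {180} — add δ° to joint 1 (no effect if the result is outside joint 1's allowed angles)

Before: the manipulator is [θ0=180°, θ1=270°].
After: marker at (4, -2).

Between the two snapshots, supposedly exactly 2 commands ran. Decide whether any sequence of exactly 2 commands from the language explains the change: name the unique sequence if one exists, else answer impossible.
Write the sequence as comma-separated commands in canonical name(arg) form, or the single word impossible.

rotate(0, 90), rotate(0, 90)

begin: [θ0=180°, θ1=270°]
1. rotate(0, 90) → [θ0=270°, θ1=270°]
2. rotate(0, 90) → [θ0=0°, θ1=270°]
uniquely the one of 9 2-step routes that fits.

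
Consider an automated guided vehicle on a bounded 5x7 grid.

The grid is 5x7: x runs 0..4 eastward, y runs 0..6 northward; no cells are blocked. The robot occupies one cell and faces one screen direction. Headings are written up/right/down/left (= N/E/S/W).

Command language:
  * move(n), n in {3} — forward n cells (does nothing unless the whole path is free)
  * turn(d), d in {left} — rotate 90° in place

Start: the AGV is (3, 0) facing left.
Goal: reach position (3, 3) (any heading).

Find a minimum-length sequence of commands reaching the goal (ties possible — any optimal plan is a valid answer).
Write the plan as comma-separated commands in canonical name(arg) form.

turn(left), turn(left), turn(left), move(3)

from: (3, 0) facing left
1. turn(left) → (3, 0) facing down
2. turn(left) → (3, 0) facing right
3. turn(left) → (3, 0) facing up
4. move(3) → (3, 3) facing up
no 3-step plan works, so 4 is optimal.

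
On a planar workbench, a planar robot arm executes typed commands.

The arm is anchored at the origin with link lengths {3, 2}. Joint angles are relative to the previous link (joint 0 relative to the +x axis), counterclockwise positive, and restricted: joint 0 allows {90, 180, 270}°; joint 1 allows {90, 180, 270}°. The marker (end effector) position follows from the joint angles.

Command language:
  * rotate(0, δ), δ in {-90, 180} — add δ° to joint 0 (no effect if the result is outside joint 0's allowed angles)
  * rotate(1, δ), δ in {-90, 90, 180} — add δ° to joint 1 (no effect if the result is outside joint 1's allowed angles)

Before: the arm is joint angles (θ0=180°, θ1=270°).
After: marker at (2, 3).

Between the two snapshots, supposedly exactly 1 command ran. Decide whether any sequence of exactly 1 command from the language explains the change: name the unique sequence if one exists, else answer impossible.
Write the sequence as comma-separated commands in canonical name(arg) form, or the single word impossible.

rotate(0, -90)

from: joint angles (θ0=180°, θ1=270°)
t=1 rotate(0, -90) ⇒ joint angles (θ0=90°, θ1=270°)
uniquely the one of 5 1-step routes that fits.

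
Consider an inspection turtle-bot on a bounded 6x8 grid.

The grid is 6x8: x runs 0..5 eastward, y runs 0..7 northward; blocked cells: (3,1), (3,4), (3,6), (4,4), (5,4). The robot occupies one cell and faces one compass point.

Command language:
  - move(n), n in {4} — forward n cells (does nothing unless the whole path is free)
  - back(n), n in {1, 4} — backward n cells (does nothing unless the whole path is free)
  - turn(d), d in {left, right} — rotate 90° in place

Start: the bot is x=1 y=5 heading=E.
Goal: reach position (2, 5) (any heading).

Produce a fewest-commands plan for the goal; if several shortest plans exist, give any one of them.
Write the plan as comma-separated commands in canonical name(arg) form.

turn(right), turn(right), back(1)

from: x=1 y=5 heading=E
t=1 turn(right) ⇒ x=1 y=5 heading=S
t=2 turn(right) ⇒ x=1 y=5 heading=W
t=3 back(1) ⇒ x=2 y=5 heading=W
no 2-step plan works, so 3 is optimal.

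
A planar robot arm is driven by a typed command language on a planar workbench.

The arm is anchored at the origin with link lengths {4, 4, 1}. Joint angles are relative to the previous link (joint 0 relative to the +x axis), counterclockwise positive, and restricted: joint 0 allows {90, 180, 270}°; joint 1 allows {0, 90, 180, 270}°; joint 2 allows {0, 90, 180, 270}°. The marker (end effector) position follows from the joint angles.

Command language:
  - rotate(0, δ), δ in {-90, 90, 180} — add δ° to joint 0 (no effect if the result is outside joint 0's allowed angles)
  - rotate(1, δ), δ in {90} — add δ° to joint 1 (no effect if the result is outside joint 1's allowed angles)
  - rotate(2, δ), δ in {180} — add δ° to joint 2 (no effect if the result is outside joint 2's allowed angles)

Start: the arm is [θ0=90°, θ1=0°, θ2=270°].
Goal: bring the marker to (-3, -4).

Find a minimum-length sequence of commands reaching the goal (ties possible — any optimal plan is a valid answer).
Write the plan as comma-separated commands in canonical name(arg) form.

initial: [θ0=90°, θ1=0°, θ2=270°]
step 1 (rotate(2, 180)): [θ0=90°, θ1=0°, θ2=90°]
step 2 (rotate(1, 90)): [θ0=90°, θ1=90°, θ2=90°]
step 3 (rotate(0, 90)): [θ0=180°, θ1=90°, θ2=90°]
no 2-step plan works, so 3 is optimal.

rotate(2, 180), rotate(1, 90), rotate(0, 90)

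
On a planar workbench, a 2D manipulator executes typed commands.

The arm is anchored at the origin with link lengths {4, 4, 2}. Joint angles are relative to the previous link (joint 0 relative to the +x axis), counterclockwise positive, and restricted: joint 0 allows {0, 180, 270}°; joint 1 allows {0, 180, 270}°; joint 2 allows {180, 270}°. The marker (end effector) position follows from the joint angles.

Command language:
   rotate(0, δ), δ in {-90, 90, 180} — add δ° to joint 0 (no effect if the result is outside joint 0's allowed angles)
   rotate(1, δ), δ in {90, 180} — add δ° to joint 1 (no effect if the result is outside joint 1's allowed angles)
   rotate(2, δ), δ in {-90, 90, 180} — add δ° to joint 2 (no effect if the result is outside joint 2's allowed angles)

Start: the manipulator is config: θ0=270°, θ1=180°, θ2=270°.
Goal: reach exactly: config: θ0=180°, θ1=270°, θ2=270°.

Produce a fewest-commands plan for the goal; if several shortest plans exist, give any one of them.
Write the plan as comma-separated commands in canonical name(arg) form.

rotate(0, -90), rotate(1, 90)

begin: config: θ0=270°, θ1=180°, θ2=270°
[1] after rotate(0, -90): config: θ0=180°, θ1=180°, θ2=270°
[2] after rotate(1, 90): config: θ0=180°, θ1=270°, θ2=270°
shorter routes all fall short; 2 is best.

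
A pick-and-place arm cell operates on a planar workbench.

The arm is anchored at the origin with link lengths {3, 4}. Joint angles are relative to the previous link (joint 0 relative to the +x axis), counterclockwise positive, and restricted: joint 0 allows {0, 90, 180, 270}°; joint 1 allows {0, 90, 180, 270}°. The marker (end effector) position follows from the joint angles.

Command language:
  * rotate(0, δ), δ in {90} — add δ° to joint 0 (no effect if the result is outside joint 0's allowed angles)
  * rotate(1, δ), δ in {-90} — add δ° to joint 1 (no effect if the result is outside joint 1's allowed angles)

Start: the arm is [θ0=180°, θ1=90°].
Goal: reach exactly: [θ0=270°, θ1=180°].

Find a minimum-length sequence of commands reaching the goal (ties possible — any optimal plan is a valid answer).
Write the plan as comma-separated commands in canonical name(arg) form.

rotate(1, -90), rotate(1, -90), rotate(1, -90), rotate(0, 90)

start: [θ0=180°, θ1=90°]
t=1 rotate(1, -90) ⇒ [θ0=180°, θ1=0°]
t=2 rotate(1, -90) ⇒ [θ0=180°, θ1=270°]
t=3 rotate(1, -90) ⇒ [θ0=180°, θ1=180°]
t=4 rotate(0, 90) ⇒ [θ0=270°, θ1=180°]
nothing shorter than 4 reaches the goal.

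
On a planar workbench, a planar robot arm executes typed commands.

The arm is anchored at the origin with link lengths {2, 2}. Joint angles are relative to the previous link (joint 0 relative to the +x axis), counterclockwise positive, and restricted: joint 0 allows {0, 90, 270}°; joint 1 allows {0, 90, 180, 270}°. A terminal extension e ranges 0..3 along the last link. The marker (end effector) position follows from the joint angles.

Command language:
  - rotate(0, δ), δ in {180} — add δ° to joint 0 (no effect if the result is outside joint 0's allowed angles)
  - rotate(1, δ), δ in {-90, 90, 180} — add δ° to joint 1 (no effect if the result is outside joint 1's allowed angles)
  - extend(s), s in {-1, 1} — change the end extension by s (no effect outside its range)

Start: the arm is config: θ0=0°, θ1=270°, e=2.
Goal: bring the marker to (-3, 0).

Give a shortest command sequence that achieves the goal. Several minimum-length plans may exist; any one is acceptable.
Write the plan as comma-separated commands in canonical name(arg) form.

begin: config: θ0=0°, θ1=270°, e=2
step 1 (rotate(1, -90)): config: θ0=0°, θ1=180°, e=2
step 2 (extend(1)): config: θ0=0°, θ1=180°, e=3
minimal: 2 command(s), checked below 2.

rotate(1, -90), extend(1)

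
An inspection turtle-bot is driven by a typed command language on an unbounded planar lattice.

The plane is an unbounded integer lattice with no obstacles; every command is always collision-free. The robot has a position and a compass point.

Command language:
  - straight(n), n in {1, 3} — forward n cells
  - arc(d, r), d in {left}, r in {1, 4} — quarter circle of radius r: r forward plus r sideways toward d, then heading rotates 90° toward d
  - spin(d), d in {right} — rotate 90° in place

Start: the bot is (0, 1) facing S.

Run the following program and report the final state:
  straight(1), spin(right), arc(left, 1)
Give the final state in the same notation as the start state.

(-1, -1) facing S

from: (0, 1) facing S
t=1 straight(1) ⇒ (0, 0) facing S
t=2 spin(right) ⇒ (0, 0) facing W
t=3 arc(left, 1) ⇒ (-1, -1) facing S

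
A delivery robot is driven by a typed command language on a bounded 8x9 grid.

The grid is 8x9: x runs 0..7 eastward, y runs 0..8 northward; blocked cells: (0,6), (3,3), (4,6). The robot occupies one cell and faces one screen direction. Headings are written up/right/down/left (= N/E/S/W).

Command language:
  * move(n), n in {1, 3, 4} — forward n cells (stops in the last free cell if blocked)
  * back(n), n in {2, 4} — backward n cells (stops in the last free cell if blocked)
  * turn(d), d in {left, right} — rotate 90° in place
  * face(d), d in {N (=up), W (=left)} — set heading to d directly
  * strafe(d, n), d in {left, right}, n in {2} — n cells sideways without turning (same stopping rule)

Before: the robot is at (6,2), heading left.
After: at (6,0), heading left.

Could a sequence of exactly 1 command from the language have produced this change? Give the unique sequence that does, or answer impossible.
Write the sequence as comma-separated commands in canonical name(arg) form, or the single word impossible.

key: heading stays W — the single command does not turn
t0: at (6,2), heading left
t=1 strafe(left, 2) ⇒ at (6,0), heading left
uniquely the one of 11 1-step routes that fits.

strafe(left, 2)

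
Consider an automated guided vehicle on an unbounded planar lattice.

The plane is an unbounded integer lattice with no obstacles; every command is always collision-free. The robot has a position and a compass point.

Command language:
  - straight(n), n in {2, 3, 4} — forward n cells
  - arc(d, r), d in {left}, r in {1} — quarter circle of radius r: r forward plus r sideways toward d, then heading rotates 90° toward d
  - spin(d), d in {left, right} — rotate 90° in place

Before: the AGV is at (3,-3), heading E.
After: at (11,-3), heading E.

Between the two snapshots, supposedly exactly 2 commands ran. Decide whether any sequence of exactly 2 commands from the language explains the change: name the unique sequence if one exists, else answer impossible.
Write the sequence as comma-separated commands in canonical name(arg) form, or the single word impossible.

key: still facing E at the end — nothing in the sequence rotates
start: at (3,-3), heading E
step 1 (straight(4)): at (7,-3), heading E
step 2 (straight(4)): at (11,-3), heading E
no rival 2-sequence matches.

straight(4), straight(4)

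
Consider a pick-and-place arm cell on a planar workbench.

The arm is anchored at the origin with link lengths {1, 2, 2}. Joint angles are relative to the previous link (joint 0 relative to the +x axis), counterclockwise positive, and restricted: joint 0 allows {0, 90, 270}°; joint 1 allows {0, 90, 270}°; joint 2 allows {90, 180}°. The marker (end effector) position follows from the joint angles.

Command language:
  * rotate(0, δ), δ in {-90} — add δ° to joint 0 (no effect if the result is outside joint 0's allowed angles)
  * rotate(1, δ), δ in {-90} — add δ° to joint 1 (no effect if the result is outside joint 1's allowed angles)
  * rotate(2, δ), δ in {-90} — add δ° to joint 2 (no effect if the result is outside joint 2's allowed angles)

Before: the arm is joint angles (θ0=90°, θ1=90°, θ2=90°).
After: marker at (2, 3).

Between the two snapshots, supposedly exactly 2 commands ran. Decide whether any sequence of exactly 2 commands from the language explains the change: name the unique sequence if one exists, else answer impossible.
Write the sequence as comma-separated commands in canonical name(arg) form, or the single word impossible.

rotate(1, -90), rotate(1, -90)

initial: joint angles (θ0=90°, θ1=90°, θ2=90°)
t=1 rotate(1, -90) ⇒ joint angles (θ0=90°, θ1=0°, θ2=90°)
t=2 rotate(1, -90) ⇒ joint angles (θ0=90°, θ1=270°, θ2=90°)
no other 2-command option fits: unique.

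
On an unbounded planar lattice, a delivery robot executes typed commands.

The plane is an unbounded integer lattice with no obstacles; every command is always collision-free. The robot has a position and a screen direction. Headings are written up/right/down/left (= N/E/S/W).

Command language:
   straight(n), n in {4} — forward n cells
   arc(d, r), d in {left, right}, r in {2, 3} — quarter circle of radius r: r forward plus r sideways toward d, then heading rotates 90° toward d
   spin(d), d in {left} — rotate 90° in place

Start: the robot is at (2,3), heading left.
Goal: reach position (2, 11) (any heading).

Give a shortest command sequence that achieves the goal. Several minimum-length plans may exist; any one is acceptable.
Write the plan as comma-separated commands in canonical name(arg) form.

arc(right, 2), straight(4), arc(right, 2)

from: at (2,3), heading left
[1] after arc(right, 2): at (0,5), heading up
[2] after straight(4): at (0,9), heading up
[3] after arc(right, 2): at (2,11), heading right
no 2-step plan works, so 3 is optimal.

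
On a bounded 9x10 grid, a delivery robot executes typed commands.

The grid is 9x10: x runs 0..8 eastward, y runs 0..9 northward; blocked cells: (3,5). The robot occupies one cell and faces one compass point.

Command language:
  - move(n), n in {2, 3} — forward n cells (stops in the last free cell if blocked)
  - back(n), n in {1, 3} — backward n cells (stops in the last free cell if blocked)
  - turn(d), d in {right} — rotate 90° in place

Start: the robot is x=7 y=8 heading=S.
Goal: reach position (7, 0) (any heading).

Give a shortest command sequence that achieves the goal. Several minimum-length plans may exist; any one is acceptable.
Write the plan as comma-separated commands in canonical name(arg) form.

start: x=7 y=8 heading=S
[1] after move(3): x=7 y=5 heading=S
[2] after move(3): x=7 y=2 heading=S
[3] after move(3): x=7 y=0 heading=S
shorter routes all fall short; 3 is best.

move(3), move(3), move(3)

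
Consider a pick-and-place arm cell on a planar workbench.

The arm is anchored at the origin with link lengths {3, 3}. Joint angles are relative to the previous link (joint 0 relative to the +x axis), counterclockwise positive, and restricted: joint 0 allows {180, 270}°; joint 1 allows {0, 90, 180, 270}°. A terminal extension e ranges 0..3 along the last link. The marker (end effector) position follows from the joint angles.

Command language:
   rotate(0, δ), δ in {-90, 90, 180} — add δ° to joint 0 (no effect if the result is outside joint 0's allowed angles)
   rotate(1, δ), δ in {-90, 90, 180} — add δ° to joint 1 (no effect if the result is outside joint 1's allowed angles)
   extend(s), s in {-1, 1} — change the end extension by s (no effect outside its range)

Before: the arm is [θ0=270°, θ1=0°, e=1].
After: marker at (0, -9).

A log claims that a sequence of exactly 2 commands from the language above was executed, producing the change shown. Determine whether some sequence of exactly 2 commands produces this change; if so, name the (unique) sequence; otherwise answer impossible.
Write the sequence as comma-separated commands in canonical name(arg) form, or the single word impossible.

start: [θ0=270°, θ1=0°, e=1]
1. extend(1) → [θ0=270°, θ1=0°, e=2]
2. extend(1) → [θ0=270°, θ1=0°, e=3]
uniquely the one of 64 2-step routes that fits.

extend(1), extend(1)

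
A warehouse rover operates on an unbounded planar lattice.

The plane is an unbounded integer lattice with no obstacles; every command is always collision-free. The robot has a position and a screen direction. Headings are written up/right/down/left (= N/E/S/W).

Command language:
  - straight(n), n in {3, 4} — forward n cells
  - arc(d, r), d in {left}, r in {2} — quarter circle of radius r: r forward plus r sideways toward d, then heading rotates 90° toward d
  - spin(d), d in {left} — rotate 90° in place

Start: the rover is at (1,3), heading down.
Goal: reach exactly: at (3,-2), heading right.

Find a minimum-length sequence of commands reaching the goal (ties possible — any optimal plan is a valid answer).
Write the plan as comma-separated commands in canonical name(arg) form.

t0: at (1,3), heading down
t=1 straight(3) ⇒ at (1,0), heading down
t=2 arc(left, 2) ⇒ at (3,-2), heading right
nothing shorter than 2 reaches the goal.

straight(3), arc(left, 2)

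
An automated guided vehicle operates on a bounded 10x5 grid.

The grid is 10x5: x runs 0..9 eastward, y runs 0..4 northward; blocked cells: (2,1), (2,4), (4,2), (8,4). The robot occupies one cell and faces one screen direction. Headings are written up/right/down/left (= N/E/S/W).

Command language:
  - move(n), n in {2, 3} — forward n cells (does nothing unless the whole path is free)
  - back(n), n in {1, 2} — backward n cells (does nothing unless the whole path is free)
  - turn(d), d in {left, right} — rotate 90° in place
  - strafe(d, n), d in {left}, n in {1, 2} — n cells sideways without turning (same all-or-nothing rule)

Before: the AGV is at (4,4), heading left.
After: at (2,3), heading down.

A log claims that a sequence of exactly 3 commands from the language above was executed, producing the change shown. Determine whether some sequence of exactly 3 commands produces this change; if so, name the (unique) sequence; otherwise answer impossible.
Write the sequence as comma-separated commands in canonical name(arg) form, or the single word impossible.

key: position moved to (2,3) AND the heading swung to S — translation plus rotation needed
from: at (4,4), heading left
t=1 strafe(left, 1) ⇒ at (4,3), heading left
t=2 move(2) ⇒ at (2,3), heading left
t=3 turn(left) ⇒ at (2,3), heading down
all 512 alternatives checked — unique.

strafe(left, 1), move(2), turn(left)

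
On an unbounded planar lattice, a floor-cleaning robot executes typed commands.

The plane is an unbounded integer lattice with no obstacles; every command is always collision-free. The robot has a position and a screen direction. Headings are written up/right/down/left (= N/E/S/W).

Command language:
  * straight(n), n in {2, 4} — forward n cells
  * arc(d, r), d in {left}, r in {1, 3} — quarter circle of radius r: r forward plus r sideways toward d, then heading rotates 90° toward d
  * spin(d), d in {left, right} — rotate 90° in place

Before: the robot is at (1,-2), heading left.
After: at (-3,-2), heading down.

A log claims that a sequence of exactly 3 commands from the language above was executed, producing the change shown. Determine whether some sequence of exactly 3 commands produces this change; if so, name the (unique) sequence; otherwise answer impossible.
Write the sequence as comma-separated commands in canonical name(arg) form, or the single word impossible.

straight(2), straight(2), spin(left)

key: cell and facing (now S) both changed — the 3 commands mix motion and turning
begin: at (1,-2), heading left
[1] after straight(2): at (-1,-2), heading left
[2] after straight(2): at (-3,-2), heading left
[3] after spin(left): at (-3,-2), heading down
uniquely the one of 216 3-step routes that fits.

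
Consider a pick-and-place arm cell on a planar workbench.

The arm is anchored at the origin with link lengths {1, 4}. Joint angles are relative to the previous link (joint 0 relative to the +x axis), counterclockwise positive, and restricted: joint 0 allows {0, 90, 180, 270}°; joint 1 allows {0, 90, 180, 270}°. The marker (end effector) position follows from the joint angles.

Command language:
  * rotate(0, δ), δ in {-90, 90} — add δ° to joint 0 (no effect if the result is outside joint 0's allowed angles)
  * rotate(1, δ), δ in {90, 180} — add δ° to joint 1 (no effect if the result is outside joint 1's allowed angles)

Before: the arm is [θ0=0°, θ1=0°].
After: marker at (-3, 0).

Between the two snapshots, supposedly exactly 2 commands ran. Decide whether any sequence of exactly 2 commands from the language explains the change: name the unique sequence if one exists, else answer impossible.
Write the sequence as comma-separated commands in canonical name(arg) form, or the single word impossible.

rotate(1, 90), rotate(1, 90)

initial: [θ0=0°, θ1=0°]
1. rotate(1, 90) → [θ0=0°, θ1=90°]
2. rotate(1, 90) → [θ0=0°, θ1=180°]
all 16 alternatives checked — unique.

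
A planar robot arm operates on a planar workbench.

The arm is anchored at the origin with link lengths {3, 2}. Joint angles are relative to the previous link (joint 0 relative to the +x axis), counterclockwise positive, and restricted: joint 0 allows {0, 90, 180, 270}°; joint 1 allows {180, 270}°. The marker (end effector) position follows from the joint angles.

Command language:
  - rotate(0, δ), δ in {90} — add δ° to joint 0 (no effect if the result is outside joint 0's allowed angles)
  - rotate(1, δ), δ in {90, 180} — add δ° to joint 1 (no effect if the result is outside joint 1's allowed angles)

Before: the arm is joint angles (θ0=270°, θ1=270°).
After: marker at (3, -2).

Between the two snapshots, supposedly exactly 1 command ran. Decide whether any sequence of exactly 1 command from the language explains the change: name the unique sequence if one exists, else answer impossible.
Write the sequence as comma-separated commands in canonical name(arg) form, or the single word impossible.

rotate(0, 90)

initial: joint angles (θ0=270°, θ1=270°)
t=1 rotate(0, 90) ⇒ joint angles (θ0=0°, θ1=270°)
no rival 1-sequence matches.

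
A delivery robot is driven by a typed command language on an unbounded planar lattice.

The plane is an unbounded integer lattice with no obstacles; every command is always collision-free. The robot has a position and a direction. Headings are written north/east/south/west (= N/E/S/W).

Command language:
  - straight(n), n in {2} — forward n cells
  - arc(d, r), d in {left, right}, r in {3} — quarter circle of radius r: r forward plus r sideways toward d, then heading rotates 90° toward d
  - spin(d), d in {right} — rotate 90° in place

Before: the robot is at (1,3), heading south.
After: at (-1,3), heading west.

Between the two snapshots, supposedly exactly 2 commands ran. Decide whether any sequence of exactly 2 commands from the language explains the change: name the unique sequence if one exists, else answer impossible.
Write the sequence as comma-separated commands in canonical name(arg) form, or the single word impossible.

spin(right), straight(2)

key: running straight(2) before spin(right) would end elsewhere — order is forced
from: at (1,3), heading south
step 1 (spin(right)): at (1,3), heading west
step 2 (straight(2)): at (-1,3), heading west
no rival 2-sequence matches.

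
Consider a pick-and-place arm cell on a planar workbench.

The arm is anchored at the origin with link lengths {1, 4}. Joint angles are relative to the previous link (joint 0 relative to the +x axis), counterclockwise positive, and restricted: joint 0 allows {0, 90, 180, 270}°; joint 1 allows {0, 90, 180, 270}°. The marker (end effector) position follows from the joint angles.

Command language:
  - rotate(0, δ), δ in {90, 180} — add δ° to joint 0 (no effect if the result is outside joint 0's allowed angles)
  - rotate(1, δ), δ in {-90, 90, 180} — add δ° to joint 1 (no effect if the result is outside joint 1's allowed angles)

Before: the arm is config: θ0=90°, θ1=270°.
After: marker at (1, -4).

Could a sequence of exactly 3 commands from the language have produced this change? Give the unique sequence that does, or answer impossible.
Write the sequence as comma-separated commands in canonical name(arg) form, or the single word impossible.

rotate(0, 90), rotate(0, 90), rotate(0, 90)

initial: config: θ0=90°, θ1=270°
step 1 (rotate(0, 90)): config: θ0=180°, θ1=270°
step 2 (rotate(0, 90)): config: θ0=270°, θ1=270°
step 3 (rotate(0, 90)): config: θ0=0°, θ1=270°
all 125 alternatives checked — unique.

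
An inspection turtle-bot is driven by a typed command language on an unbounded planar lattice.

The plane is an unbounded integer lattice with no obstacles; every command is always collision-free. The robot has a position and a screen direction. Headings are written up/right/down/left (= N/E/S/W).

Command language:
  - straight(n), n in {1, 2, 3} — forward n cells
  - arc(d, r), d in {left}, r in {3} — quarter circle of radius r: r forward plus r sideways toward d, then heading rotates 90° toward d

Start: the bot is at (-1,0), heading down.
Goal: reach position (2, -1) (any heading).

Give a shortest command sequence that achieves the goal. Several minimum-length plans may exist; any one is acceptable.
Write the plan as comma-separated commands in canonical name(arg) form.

initial: at (-1,0), heading down
t=1 straight(1) ⇒ at (-1,-1), heading down
t=2 straight(3) ⇒ at (-1,-4), heading down
t=3 arc(left, 3) ⇒ at (2,-7), heading right
t=4 arc(left, 3) ⇒ at (5,-4), heading up
t=5 arc(left, 3) ⇒ at (2,-1), heading left
shorter routes all fall short; 5 is best.

straight(1), straight(3), arc(left, 3), arc(left, 3), arc(left, 3)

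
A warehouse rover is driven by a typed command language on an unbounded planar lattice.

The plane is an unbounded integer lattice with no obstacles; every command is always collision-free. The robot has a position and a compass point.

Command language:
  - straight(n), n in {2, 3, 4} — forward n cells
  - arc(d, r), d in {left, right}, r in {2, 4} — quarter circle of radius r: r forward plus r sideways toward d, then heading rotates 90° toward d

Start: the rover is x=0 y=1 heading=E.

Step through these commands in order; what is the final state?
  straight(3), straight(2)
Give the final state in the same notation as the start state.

x=5 y=1 heading=E

start: x=0 y=1 heading=E
step 1 (straight(3)): x=3 y=1 heading=E
step 2 (straight(2)): x=5 y=1 heading=E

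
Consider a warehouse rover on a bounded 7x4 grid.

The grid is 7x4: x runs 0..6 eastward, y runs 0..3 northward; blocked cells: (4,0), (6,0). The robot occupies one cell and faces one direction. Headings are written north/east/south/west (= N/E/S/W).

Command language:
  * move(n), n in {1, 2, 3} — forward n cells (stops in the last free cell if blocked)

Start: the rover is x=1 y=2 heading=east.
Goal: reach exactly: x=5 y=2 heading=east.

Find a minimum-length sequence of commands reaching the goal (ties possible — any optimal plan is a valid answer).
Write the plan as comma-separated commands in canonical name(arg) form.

move(1), move(3)

start: x=1 y=2 heading=east
t=1 move(1) ⇒ x=2 y=2 heading=east
t=2 move(3) ⇒ x=5 y=2 heading=east
nothing shorter than 2 reaches the goal.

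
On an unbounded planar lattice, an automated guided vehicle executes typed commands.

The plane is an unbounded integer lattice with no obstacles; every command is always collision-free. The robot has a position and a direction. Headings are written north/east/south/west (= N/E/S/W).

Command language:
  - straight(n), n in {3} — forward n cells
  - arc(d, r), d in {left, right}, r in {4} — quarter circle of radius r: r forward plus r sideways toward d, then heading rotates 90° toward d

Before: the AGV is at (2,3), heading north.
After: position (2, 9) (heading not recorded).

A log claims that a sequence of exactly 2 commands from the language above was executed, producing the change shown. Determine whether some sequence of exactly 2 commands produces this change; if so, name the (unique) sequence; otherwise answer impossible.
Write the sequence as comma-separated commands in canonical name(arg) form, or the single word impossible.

initial: at (2,3), heading north
t=1 straight(3) ⇒ at (2,6), heading north
t=2 straight(3) ⇒ at (2,9), heading north
all 9 alternatives checked — unique.

straight(3), straight(3)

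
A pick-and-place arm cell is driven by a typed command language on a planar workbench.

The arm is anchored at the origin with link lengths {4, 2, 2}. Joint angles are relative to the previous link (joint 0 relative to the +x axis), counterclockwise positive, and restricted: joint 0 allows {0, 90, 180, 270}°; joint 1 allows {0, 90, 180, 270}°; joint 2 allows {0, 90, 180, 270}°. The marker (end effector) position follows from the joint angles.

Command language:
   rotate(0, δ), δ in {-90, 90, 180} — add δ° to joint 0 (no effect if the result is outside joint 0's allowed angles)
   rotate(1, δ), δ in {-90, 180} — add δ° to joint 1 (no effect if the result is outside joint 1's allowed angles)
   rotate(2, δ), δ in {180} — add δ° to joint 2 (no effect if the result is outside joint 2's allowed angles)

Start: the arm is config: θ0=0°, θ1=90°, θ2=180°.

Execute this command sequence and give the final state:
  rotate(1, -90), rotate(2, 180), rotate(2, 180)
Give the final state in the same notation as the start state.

start: config: θ0=0°, θ1=90°, θ2=180°
step 1 (rotate(1, -90)): config: θ0=0°, θ1=0°, θ2=180°
step 2 (rotate(2, 180)): config: θ0=0°, θ1=0°, θ2=0°
step 3 (rotate(2, 180)): config: θ0=0°, θ1=0°, θ2=180°

config: θ0=0°, θ1=0°, θ2=180°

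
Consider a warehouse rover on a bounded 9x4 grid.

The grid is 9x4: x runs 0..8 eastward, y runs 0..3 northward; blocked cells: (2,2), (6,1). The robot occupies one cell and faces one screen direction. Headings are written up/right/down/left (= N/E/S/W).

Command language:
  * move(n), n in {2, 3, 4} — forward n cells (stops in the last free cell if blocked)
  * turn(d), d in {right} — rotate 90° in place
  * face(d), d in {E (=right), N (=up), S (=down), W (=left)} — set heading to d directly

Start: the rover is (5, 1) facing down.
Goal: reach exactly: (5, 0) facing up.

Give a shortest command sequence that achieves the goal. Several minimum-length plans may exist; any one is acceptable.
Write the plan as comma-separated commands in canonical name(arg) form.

move(2), face(N)

start: (5, 1) facing down
t=1 move(2) ⇒ (5, 0) facing down
t=2 face(N) ⇒ (5, 0) facing up
minimal: 2 command(s), checked below 2.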